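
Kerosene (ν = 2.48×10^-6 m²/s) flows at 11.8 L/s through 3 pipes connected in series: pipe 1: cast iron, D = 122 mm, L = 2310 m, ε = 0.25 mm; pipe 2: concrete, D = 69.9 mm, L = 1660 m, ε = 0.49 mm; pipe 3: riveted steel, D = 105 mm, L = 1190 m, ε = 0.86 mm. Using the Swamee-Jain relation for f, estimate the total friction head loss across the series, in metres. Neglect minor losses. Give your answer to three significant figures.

H ≈ 465 m

Pipe 1: V = 1.009 m/s, Re = 4.97×10^4, ε/D = 0.00205, f = 0.02690, h_1 = f(L/D)V²/2g = 26.46 m
Pipe 2: V = 3.075 m/s, Re = 8.67×10^4, ε/D = 0.00701, f = 0.03487, h_2 = f(L/D)V²/2g = 399.1 m
Pipe 3: V = 1.363 m/s, Re = 5.77×10^4, ε/D = 0.00819, f = 0.03698, h_3 = f(L/D)V²/2g = 39.67 m
Series → Q common, losses add: H = Σh = 465.2 m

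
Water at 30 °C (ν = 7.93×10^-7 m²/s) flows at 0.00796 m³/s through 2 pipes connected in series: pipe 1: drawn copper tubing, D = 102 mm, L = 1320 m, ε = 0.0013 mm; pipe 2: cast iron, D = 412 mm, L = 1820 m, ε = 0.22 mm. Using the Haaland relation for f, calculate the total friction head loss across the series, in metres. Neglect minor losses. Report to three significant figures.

H ≈ 10.7 m

Pipe 1: V = 0.9741 m/s, Re = 1.25×10^5, ε/D = 1.27×10^-5, f = 0.01707, h_1 = f(L/D)V²/2g = 10.68 m
Pipe 2: V = 0.05971 m/s, Re = 3.10×10^4, ε/D = 5.34×10^-4, f = 0.02439, h_2 = f(L/D)V²/2g = 0.01957 m
Series → Q common, losses add: H = Σh = 10.70 m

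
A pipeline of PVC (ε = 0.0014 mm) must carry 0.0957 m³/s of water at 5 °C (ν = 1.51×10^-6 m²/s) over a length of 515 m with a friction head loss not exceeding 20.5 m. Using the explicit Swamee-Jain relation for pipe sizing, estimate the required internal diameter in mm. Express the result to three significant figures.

Swamee-Jain (Type III): D = 0.66·[ε^1.25·(LQ²/(gh_f))^4.75 + ν·Q^9.4·(L/(gh_f))^5.2]^0.04
LQ²/(gh_f) = 0.02345; L/(gh_f) = 2.561
Term 1 = ε^1.25·(…)^4.75 = 8.73×10^-16; Term 2 = ν·Q^9.4·(…)^5.2 = 5.29×10^-14
D = 0.66·(8.73×10^-16 + 5.29×10^-14)^0.04 = 0.1944 m = 194 mm
Check: V = 3.22 m/s, Re = 4.15×10^5, f = 0.01364, h_f = 19.1 m ≈ 20.5 m ✓

D ≈ 194 mm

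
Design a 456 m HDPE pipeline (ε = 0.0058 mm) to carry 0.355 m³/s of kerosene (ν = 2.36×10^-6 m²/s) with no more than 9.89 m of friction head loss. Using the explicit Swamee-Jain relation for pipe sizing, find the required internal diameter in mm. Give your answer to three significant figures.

D ≈ 368 mm

Swamee-Jain (Type III): D = 0.66·[ε^1.25·(LQ²/(gh_f))^4.75 + ν·Q^9.4·(L/(gh_f))^5.2]^0.04
LQ²/(gh_f) = 0.5923; L/(gh_f) = 4.700
Term 1 = ε^1.25·(…)^4.75 = 2.37×10^-8; Term 2 = ν·Q^9.4·(…)^5.2 = 4.36×10^-7
D = 0.66·(2.37×10^-8 + 4.36×10^-7)^0.04 = 0.3682 m = 368 mm
Check: V = 3.33 m/s, Re = 5.20×10^5, f = 0.01326, h_f = 9.30 m ≈ 9.89 m ✓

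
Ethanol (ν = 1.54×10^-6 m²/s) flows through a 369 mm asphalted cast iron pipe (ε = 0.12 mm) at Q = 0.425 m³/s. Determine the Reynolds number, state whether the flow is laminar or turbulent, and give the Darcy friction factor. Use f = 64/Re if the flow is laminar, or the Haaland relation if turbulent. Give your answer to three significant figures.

Re ≈ 9.52×10^5; turbulent; f ≈ 0.0159

V = 4Q/(πD²) = 3.974 m/s
Re = VD/ν = 3.974·0.369/1.54×10^-6 = 9.52×10^5
Re > 4000 → turbulent; ε/D = 3.25×10^-4
Haaland: f = 0.01585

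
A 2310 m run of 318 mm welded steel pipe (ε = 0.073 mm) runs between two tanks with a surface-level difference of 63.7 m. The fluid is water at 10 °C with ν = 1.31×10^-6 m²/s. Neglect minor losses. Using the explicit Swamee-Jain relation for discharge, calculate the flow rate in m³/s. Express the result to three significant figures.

Swamee-Jain (Type II): Q = -0.965·√(gD⁵h_f/L)·ln[ε/(3.7D) + √(3.17ν²L/(gD³h_f))]
√(gD⁵h_f/L) = √(9.81·0.318⁵·63.7/2310) = 0.02966
ε/(3.7D) = 6.20×10^-5; √(3.17ν²L/(gD³h_f)) = 2.50×10^-5
Q = -0.965·0.02966·ln(8.705×10^-5) = 0.2676 m³/s
Check: V = 3.37 m/s, Re = 8.18×10^5, f = 0.01525, h_f = 64.1 m ≈ 63.7 m ✓

Q ≈ 0.268 m³/s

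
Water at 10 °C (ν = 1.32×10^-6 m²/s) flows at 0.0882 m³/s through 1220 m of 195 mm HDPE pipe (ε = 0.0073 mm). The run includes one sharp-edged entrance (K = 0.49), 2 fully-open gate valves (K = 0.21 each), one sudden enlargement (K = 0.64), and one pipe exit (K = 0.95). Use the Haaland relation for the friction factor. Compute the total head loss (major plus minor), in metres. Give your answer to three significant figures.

V = 4Q/(πD²) = 2.953 m/s; V²/2g = 0.4445 m
Re = 4.36×10^5, ε/D = 3.74×10^-5 → f = 0.01380 (Haaland)
Major: h_f = f(L/D)·V²/2g = 0.01380·6256·0.4445 = 38.39 m
Minor: ΣK = 2.50; h_m = ΣK·V²/2g = 1.111 m
Total H_L = 38.39 + 1.111 = 39.50 m

H_L ≈ 39.5 m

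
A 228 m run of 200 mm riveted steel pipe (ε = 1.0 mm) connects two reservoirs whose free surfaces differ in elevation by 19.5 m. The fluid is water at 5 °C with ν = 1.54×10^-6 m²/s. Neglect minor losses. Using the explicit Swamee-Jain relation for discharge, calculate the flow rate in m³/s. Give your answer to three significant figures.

Q ≈ 0.104 m³/s

Swamee-Jain (Type II): Q = -0.965·√(gD⁵h_f/L)·ln[ε/(3.7D) + √(3.17ν²L/(gD³h_f))]
√(gD⁵h_f/L) = √(9.81·0.200⁵·19.5/228) = 0.01639
ε/(3.7D) = 0.00135; √(3.17ν²L/(gD³h_f)) = 3.35×10^-5
Q = -0.965·0.01639·ln(0.001385) = 0.1041 m³/s
Check: V = 3.31 m/s, Re = 4.30×10^5, f = 0.03070, h_f = 19.6 m ≈ 19.5 m ✓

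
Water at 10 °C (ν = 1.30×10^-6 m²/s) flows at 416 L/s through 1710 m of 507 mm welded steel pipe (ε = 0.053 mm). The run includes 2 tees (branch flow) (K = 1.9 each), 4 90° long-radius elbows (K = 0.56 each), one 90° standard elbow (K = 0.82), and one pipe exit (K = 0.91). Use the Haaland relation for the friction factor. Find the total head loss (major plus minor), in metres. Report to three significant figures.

V = 4Q/(πD²) = 2.061 m/s; V²/2g = 0.2164 m
Re = 8.04×10^5, ε/D = 1.05×10^-4 → f = 0.01364 (Haaland)
Major: h_f = f(L/D)·V²/2g = 0.01364·3373·0.2164 = 9.957 m
Minor: ΣK = 7.77; h_m = ΣK·V²/2g = 1.682 m
Total H_L = 9.957 + 1.682 = 11.64 m

H_L ≈ 11.6 m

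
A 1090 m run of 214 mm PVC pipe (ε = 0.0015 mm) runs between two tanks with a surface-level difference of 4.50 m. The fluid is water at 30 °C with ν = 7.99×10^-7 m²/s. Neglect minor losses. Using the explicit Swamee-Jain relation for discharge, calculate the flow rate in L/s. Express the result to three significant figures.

Swamee-Jain (Type II): Q = -0.965·√(gD⁵h_f/L)·ln[ε/(3.7D) + √(3.17ν²L/(gD³h_f))]
√(gD⁵h_f/L) = √(9.81·0.214⁵·4.50/1090) = 0.004263
ε/(3.7D) = 1.89×10^-6; √(3.17ν²L/(gD³h_f)) = 7.14×10^-5
Q = -0.965·0.004263·ln(7.330×10^-5) = 0.03917 m³/s
Check: V = 1.09 m/s, Re = 2.92×10^5, f = 0.01453, h_f = 4.47 m ≈ 4.50 m ✓

Q ≈ 39.2 L/s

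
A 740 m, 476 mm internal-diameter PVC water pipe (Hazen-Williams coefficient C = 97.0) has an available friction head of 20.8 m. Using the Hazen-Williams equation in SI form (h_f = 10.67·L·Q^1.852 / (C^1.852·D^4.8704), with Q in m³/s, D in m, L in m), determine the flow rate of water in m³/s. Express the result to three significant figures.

Q ≈ 0.557 m³/s

Rearranging: Q = [h_f·C^1.852·D^4.8704 / (10.67·L)]^(1/1.852)
Q = [20.8·97.0^1.852·0.476^4.8704 / (10.67·740)]^0.540 = 0.5575 m³/s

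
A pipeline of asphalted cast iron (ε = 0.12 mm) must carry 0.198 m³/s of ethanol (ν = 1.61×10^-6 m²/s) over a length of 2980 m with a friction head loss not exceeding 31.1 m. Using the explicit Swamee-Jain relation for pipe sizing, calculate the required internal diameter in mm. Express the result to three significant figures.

Swamee-Jain (Type III): D = 0.66·[ε^1.25·(LQ²/(gh_f))^4.75 + ν·Q^9.4·(L/(gh_f))^5.2]^0.04
LQ²/(gh_f) = 0.3829; L/(gh_f) = 9.768
Term 1 = ε^1.25·(…)^4.75 = 1.31×10^-7; Term 2 = ν·Q^9.4·(…)^5.2 = 5.53×10^-8
D = 0.66·(1.31×10^-7 + 5.53×10^-8)^0.04 = 0.3551 m = 355 mm
Check: V = 2.00 m/s, Re = 4.41×10^5, f = 0.01681, h_f = 28.7 m ≈ 31.1 m ✓

D ≈ 355 mm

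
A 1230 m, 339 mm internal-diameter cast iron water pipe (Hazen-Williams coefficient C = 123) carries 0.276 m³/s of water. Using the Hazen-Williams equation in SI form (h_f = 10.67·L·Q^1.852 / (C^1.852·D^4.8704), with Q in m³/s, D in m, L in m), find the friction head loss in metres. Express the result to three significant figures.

h_f = 10.67·1230·0.276^1.852 / (123^1.852·0.339^4.8704) = 31.64 m

h_f ≈ 31.6 m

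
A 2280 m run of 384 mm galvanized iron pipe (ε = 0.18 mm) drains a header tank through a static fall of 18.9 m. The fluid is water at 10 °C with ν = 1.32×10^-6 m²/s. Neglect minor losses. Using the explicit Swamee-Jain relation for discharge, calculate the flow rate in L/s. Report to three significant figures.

Q ≈ 220 L/s

Swamee-Jain (Type II): Q = -0.965·√(gD⁵h_f/L)·ln[ε/(3.7D) + √(3.17ν²L/(gD³h_f))]
√(gD⁵h_f/L) = √(9.81·0.384⁵·18.9/2280) = 0.02606
ε/(3.7D) = 1.27×10^-4; √(3.17ν²L/(gD³h_f)) = 3.46×10^-5
Q = -0.965·0.02606·ln(1.613×10^-4) = 0.2196 m³/s
Check: V = 1.90 m/s, Re = 5.52×10^5, f = 0.01749, h_f = 19.0 m ≈ 18.9 m ✓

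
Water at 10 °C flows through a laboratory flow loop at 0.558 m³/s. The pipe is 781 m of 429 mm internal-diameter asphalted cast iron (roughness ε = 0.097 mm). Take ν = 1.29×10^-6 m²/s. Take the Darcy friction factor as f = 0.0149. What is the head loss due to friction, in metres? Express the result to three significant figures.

V = 4Q/(πD²) = 4·0.558/(π·0.429²) = 3.860 m/s
h_f = f(L/D)V²/(2g) = 0.01490·(781/0.429)·3.860²/(2·9.81) = 20.60 m

h_f ≈ 20.6 m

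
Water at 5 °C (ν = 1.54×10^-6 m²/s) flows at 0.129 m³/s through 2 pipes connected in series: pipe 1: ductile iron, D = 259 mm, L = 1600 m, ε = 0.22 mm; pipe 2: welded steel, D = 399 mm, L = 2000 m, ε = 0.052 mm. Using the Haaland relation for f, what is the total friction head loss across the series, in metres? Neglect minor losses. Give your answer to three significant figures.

Pipe 1: V = 2.449 m/s, Re = 4.12×10^5, ε/D = 8.49×10^-4, f = 0.01962, h_1 = f(L/D)V²/2g = 37.04 m
Pipe 2: V = 1.032 m/s, Re = 2.67×10^5, ε/D = 1.30×10^-4, f = 0.01573, h_2 = f(L/D)V²/2g = 4.278 m
Series → Q common, losses add: H = Σh = 41.31 m

H ≈ 41.3 m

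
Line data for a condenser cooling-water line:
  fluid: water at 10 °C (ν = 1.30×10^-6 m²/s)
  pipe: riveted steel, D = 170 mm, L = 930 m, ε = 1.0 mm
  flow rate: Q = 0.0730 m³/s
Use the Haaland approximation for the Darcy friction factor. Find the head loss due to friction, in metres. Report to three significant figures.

V = 4Q/(πD²) = 4·0.0730/(π·0.170²) = 3.216 m/s
Re = VD/ν = 3.216·0.170/1.30×10^-6 = 4.21×10^5 → turbulent
ε/D = 1.0/170 = 0.00588
Haaland: f = 0.03217
h_f = f(L/D)V²/(2g) = 0.03217·(930/0.170)·3.216²/(2·9.81) = 92.78 m

h_f ≈ 92.8 m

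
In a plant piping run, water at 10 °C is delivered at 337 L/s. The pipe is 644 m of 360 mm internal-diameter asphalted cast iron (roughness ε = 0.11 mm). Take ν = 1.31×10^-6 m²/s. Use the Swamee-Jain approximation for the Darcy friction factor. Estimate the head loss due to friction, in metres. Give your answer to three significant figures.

V = 4Q/(πD²) = 4·0.337/(π·0.360²) = 3.311 m/s
Re = VD/ν = 3.311·0.360/1.31×10^-6 = 9.10×10^5 → turbulent
ε/D = 0.11/360 = 3.06×10^-4
Swamee-Jain: f = 0.01587
h_f = f(L/D)V²/(2g) = 0.01587·(644/0.360)·3.311²/(2·9.81) = 15.86 m

h_f ≈ 15.9 m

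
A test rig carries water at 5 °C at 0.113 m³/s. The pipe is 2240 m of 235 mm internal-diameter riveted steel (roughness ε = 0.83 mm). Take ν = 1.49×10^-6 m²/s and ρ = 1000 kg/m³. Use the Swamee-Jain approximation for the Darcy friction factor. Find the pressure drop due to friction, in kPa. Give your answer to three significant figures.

Δp ≈ 900 kPa

V = 4Q/(πD²) = 4·0.113/(π·0.235²) = 2.605 m/s
Re = VD/ν = 2.605·0.235/1.49×10^-6 = 4.11×10^5 → turbulent
ε/D = 0.83/235 = 0.00353
Swamee-Jain: f = 0.02782
h_f = f(L/D)V²/(2g) = 0.02782·(2240/0.235)·2.605²/(2·9.81) = 91.74 m
Δp = ρg·h_f = 1000·9.81·91.74 = 900.0 kPa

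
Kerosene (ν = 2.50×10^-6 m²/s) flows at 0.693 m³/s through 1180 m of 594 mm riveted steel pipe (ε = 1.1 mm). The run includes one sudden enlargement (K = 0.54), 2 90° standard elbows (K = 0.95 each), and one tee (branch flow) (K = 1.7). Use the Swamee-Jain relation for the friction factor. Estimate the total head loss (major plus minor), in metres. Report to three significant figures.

V = 4Q/(πD²) = 2.501 m/s; V²/2g = 0.3187 m
Re = 5.94×10^5, ε/D = 0.00185 → f = 0.02338 (Swamee-Jain)
Major: h_f = f(L/D)·V²/2g = 0.02338·1987·0.3187 = 14.80 m
Minor: ΣK = 4.14; h_m = ΣK·V²/2g = 1.320 m
Total H_L = 14.80 + 1.320 = 16.12 m

H_L ≈ 16.1 m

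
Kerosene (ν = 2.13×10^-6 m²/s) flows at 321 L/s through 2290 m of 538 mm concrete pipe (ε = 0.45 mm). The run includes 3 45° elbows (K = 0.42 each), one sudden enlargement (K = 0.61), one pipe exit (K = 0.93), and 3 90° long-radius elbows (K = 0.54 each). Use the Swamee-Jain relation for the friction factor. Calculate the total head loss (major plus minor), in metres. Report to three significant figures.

H_L ≈ 9.05 m

V = 4Q/(πD²) = 1.412 m/s; V²/2g = 0.1016 m
Re = 3.57×10^5, ε/D = 8.36×10^-4 → f = 0.01987 (Swamee-Jain)
Major: h_f = f(L/D)·V²/2g = 0.01987·4257·0.1016 = 8.596 m
Minor: ΣK = 4.42; h_m = ΣK·V²/2g = 0.4492 m
Total H_L = 8.596 + 0.4492 = 9.045 m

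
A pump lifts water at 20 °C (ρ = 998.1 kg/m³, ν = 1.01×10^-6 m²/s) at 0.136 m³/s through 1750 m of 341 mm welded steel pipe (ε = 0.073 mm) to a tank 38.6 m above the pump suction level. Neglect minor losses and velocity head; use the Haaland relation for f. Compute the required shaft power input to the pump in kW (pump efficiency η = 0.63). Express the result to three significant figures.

V = 4Q/(πD²) = 1.489 m/s; Re = 5.03×10^5; ε/D = 2.14×10^-4; f = 0.01541
h_f = f(L/D)V²/2g = 8.940 m
Total head H = z + h_f = 38.6 + 8.940 = 47.54 m
P_hyd = ρgQH = 998.1·9.81·0.136·47.54 = 63.31 kW
P_shaft = P_hyd/η = 63.31/0.63 = 100.5 kW

P_shaft ≈ 100 kW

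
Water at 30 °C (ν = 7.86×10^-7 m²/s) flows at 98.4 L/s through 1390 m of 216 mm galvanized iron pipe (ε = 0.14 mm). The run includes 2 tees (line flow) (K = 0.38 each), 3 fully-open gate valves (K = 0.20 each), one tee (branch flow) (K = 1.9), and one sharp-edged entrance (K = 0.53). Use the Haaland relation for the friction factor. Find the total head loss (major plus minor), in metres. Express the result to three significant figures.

V = 4Q/(πD²) = 2.685 m/s; V²/2g = 0.3675 m
Re = 7.38×10^5, ε/D = 6.48×10^-4 → f = 0.01824 (Haaland)
Major: h_f = f(L/D)·V²/2g = 0.01824·6435·0.3675 = 43.14 m
Minor: ΣK = 3.79; h_m = ΣK·V²/2g = 1.393 m
Total H_L = 43.14 + 1.393 = 44.53 m

H_L ≈ 44.5 m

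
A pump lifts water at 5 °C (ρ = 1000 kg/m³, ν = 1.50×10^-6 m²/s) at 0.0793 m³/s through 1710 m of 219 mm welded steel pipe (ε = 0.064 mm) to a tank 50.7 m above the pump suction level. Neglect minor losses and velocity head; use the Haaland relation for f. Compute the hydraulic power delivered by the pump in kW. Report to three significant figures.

P_hyd ≈ 62.4 kW

V = 4Q/(πD²) = 2.105 m/s; Re = 3.07×10^5; ε/D = 2.92×10^-4; f = 0.01671
h_f = f(L/D)V²/2g = 29.47 m
Total head H = z + h_f = 50.7 + 29.47 = 80.17 m
P_hyd = ρgQH = 1000·9.81·0.0793·80.17 = 62.37 kW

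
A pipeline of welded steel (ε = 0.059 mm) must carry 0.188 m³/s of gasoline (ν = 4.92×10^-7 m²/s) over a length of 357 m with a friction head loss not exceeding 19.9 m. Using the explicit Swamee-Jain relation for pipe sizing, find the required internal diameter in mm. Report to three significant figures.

D ≈ 242 mm

Swamee-Jain (Type III): D = 0.66·[ε^1.25·(LQ²/(gh_f))^4.75 + ν·Q^9.4·(L/(gh_f))^5.2]^0.04
LQ²/(gh_f) = 0.06463; L/(gh_f) = 1.829
Term 1 = ε^1.25·(…)^4.75 = 1.16×10^-11; Term 2 = ν·Q^9.4·(…)^5.2 = 1.71×10^-12
D = 0.66·(1.16×10^-11 + 1.71×10^-12)^0.04 = 0.2424 m = 242 mm
Check: V = 4.08 m/s, Re = 2.01×10^6, f = 0.01481, h_f = 18.5 m ≈ 19.9 m ✓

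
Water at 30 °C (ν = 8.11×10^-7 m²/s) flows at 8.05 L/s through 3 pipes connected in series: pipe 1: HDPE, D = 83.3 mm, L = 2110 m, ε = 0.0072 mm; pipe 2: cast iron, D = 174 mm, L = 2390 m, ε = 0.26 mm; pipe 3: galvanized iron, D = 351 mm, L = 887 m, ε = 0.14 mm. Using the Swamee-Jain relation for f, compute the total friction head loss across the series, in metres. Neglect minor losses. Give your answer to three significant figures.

H ≈ 50.0 m

Pipe 1: V = 1.477 m/s, Re = 1.52×10^5, ε/D = 8.64×10^-5, f = 0.01705, h_1 = f(L/D)V²/2g = 48.02 m
Pipe 2: V = 0.3385 m/s, Re = 7.26×10^4, ε/D = 0.00149, f = 0.02457, h_2 = f(L/D)V²/2g = 1.971 m
Pipe 3: V = 0.08319 m/s, Re = 3.60×10^4, ε/D = 3.99×10^-4, f = 0.02368, h_3 = f(L/D)V²/2g = 0.02111 m
Series → Q common, losses add: H = Σh = 50.01 m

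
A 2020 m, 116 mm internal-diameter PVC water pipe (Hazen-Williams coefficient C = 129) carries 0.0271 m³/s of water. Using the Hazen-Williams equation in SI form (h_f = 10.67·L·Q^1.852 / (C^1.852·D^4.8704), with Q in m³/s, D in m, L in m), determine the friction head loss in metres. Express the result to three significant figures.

h_f ≈ 120 m

h_f = 10.67·2020·0.0271^1.852 / (129^1.852·0.116^4.8704) = 120.0 m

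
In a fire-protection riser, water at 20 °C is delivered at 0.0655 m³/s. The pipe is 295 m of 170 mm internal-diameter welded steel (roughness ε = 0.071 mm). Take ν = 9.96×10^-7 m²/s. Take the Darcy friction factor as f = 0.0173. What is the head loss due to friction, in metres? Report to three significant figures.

V = 4Q/(πD²) = 4·0.0655/(π·0.170²) = 2.886 m/s
h_f = f(L/D)V²/(2g) = 0.01730·(295/0.170)·2.886²/(2·9.81) = 12.74 m

h_f ≈ 12.7 m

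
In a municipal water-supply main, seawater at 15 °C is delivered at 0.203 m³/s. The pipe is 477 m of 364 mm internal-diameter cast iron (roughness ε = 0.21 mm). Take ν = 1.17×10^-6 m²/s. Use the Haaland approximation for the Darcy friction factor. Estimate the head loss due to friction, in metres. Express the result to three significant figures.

h_f ≈ 4.56 m

V = 4Q/(πD²) = 4·0.203/(π·0.364²) = 1.951 m/s
Re = VD/ν = 1.951·0.364/1.17×10^-6 = 6.07×10^5 → turbulent
ε/D = 0.21/364 = 5.77×10^-4
Haaland: f = 0.01792
h_f = f(L/D)V²/(2g) = 0.01792·(477/0.364)·1.951²/(2·9.81) = 4.555 m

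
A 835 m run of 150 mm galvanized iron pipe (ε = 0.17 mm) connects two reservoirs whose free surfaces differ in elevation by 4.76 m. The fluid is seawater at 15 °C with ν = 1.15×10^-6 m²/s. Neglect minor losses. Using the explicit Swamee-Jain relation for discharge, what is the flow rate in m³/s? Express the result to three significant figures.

Q ≈ 0.0153 m³/s

Swamee-Jain (Type II): Q = -0.965·√(gD⁵h_f/L)·ln[ε/(3.7D) + √(3.17ν²L/(gD³h_f))]
√(gD⁵h_f/L) = √(9.81·0.150⁵·4.76/835) = 0.002061
ε/(3.7D) = 3.06×10^-4; √(3.17ν²L/(gD³h_f)) = 1.49×10^-4
Q = -0.965·0.002061·ln(4.553×10^-4) = 0.01530 m³/s
Check: V = 0.866 m/s, Re = 1.13×10^5, f = 0.02256, h_f = 4.80 m ≈ 4.76 m ✓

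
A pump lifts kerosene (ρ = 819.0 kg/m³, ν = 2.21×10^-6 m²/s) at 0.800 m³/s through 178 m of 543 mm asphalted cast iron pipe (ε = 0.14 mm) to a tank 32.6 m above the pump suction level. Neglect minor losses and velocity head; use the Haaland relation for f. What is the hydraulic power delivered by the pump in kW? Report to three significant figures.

P_hyd ≈ 229 kW

V = 4Q/(πD²) = 3.455 m/s; Re = 8.49×10^5; ε/D = 2.58×10^-4; f = 0.01532
h_f = f(L/D)V²/2g = 3.054 m
Total head H = z + h_f = 32.6 + 3.054 = 35.65 m
P_hyd = ρgQH = 819.0·9.81·0.800·35.65 = 229.2 kW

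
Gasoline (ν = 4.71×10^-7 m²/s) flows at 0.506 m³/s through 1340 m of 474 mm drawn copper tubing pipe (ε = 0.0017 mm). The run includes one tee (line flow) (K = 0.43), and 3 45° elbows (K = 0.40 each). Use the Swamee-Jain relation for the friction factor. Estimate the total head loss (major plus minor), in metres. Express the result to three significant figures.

V = 4Q/(πD²) = 2.868 m/s; V²/2g = 0.4191 m
Re = 2.89×10^6, ε/D = 3.59×10^-6 → f = 0.009960 (Swamee-Jain)
Major: h_f = f(L/D)·V²/2g = 0.009960·2827·0.4191 = 11.80 m
Minor: ΣK = 1.63; h_m = ΣK·V²/2g = 0.6831 m
Total H_L = 11.80 + 0.6831 = 12.48 m

H_L ≈ 12.5 m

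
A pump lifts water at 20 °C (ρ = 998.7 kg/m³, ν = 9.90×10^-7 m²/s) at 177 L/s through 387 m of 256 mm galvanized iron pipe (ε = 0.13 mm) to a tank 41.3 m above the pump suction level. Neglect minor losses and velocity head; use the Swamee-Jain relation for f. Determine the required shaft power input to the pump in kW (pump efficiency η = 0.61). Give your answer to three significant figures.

P_shaft ≈ 163 kW

V = 4Q/(πD²) = 3.439 m/s; Re = 8.89×10^5; ε/D = 5.08×10^-4; f = 0.01742
h_f = f(L/D)V²/2g = 15.87 m
Total head H = z + h_f = 41.3 + 15.87 = 57.17 m
P_hyd = ρgQH = 998.7·9.81·0.177·57.17 = 99.14 kW
P_shaft = P_hyd/η = 99.14/0.61 = 162.5 kW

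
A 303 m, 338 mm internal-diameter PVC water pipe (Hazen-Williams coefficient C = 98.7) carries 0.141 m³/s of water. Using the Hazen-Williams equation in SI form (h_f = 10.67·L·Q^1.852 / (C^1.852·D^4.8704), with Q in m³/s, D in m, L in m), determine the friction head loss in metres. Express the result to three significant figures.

h_f ≈ 3.43 m

h_f = 10.67·303·0.141^1.852 / (98.7^1.852·0.338^4.8704) = 3.426 m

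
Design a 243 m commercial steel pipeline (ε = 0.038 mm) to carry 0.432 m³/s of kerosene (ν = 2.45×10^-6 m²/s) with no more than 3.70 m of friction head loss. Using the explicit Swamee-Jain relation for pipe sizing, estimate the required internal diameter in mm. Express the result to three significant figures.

D ≈ 433 mm

Swamee-Jain (Type III): D = 0.66·[ε^1.25·(LQ²/(gh_f))^4.75 + ν·Q^9.4·(L/(gh_f))^5.2]^0.04
LQ²/(gh_f) = 1.249; L/(gh_f) = 6.695
Term 1 = ε^1.25·(…)^4.75 = 8.59×10^-6; Term 2 = ν·Q^9.4·(…)^5.2 = 1.81×10^-5
D = 0.66·(8.59×10^-6 + 1.81×10^-5)^0.04 = 0.4331 m = 433 mm
Check: V = 2.93 m/s, Re = 5.18×10^5, f = 0.01426, h_f = 3.51 m ≈ 3.70 m ✓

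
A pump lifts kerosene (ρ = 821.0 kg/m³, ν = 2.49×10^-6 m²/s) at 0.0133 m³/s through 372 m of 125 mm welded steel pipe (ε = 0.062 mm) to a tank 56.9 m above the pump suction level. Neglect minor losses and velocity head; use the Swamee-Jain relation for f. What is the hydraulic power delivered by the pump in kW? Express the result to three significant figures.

P_hyd ≈ 6.52 kW

V = 4Q/(πD²) = 1.084 m/s; Re = 5.44×10^4; ε/D = 4.96×10^-4; f = 0.02229
h_f = f(L/D)V²/2g = 3.972 m
Total head H = z + h_f = 56.9 + 3.972 = 60.87 m
P_hyd = ρgQH = 821.0·9.81·0.0133·60.87 = 6.520 kW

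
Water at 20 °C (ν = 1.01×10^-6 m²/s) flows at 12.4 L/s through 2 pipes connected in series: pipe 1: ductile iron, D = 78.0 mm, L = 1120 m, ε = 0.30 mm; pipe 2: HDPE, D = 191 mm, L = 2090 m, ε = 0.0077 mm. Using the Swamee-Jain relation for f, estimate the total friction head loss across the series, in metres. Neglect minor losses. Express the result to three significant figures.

Pipe 1: V = 2.595 m/s, Re = 2.00×10^5, ε/D = 0.00385, f = 0.02884, h_1 = f(L/D)V²/2g = 142.1 m
Pipe 2: V = 0.4328 m/s, Re = 8.18×10^4, ε/D = 4.03×10^-5, f = 0.01885, h_2 = f(L/D)V²/2g = 1.969 m
Series → Q common, losses add: H = Σh = 144.1 m

H ≈ 144 m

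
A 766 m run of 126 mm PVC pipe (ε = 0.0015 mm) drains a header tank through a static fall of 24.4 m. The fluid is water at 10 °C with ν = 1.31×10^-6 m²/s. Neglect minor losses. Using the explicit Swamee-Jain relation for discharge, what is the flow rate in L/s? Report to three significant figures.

Q ≈ 28.1 L/s

Swamee-Jain (Type II): Q = -0.965·√(gD⁵h_f/L)·ln[ε/(3.7D) + √(3.17ν²L/(gD³h_f))]
√(gD⁵h_f/L) = √(9.81·0.126⁵·24.4/766) = 0.003150
ε/(3.7D) = 3.22×10^-6; √(3.17ν²L/(gD³h_f)) = 9.33×10^-5
Q = -0.965·0.003150·ln(9.651×10^-5) = 0.02811 m³/s
Check: V = 2.25 m/s, Re = 2.17×10^5, f = 0.01541, h_f = 24.3 m ≈ 24.4 m ✓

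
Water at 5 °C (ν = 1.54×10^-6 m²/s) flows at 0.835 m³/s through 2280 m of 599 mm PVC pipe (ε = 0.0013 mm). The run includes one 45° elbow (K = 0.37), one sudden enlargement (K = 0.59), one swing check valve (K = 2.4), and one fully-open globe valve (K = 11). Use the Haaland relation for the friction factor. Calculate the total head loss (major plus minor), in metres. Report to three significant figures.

H_L ≈ 25.8 m

V = 4Q/(πD²) = 2.963 m/s; V²/2g = 0.4475 m
Re = 1.15×10^6, ε/D = 2.17×10^-6 → f = 0.01135 (Haaland)
Major: h_f = f(L/D)·V²/2g = 0.01135·3806·0.4475 = 19.34 m
Minor: ΣK = 14.4; h_m = ΣK·V²/2g = 6.426 m
Total H_L = 19.34 + 6.426 = 25.76 m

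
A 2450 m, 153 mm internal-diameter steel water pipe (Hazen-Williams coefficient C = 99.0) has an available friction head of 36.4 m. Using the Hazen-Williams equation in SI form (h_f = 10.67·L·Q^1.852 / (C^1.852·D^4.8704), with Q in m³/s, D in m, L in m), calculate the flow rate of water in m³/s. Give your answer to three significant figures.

Rearranging: Q = [h_f·C^1.852·D^4.8704 / (10.67·L)]^(1/1.852)
Q = [36.4·99.0^1.852·0.153^4.8704 / (10.67·2450)]^0.540 = 0.02038 m³/s

Q ≈ 0.0204 m³/s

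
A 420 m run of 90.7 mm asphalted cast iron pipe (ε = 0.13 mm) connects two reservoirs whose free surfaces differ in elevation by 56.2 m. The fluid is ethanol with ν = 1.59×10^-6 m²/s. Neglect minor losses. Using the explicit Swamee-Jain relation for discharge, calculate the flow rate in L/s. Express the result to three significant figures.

Q ≈ 20.9 L/s

Swamee-Jain (Type II): Q = -0.965·√(gD⁵h_f/L)·ln[ε/(3.7D) + √(3.17ν²L/(gD³h_f))]
√(gD⁵h_f/L) = √(9.81·0.0907⁵·56.2/420) = 0.002839
ε/(3.7D) = 3.87×10^-4; √(3.17ν²L/(gD³h_f)) = 9.05×10^-5
Q = -0.965·0.002839·ln(4.778×10^-4) = 0.02094 m³/s
Check: V = 3.24 m/s, Re = 1.85×10^5, f = 0.02284, h_f = 56.7 m ≈ 56.2 m ✓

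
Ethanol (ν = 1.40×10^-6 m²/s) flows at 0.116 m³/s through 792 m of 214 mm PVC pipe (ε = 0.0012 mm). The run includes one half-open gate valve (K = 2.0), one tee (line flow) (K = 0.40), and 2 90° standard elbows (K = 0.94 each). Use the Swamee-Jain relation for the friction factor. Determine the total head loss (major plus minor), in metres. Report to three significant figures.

V = 4Q/(πD²) = 3.225 m/s; V²/2g = 0.5301 m
Re = 4.93×10^5, ε/D = 5.61×10^-6 → f = 0.01321 (Swamee-Jain)
Major: h_f = f(L/D)·V²/2g = 0.01321·3701·0.5301 = 25.93 m
Minor: ΣK = 4.28; h_m = ΣK·V²/2g = 2.269 m
Total H_L = 25.93 + 2.269 = 28.19 m

H_L ≈ 28.2 m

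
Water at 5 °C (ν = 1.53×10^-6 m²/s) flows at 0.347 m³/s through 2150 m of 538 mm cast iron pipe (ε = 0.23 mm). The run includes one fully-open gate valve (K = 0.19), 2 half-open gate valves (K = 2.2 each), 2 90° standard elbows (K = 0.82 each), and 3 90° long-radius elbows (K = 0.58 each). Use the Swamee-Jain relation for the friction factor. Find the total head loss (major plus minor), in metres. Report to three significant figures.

V = 4Q/(πD²) = 1.526 m/s; V²/2g = 0.1188 m
Re = 5.37×10^5, ε/D = 4.28×10^-4 → f = 0.01724 (Swamee-Jain)
Major: h_f = f(L/D)·V²/2g = 0.01724·3996·0.1188 = 8.181 m
Minor: ΣK = 7.97; h_m = ΣK·V²/2g = 0.9465 m
Total H_L = 8.181 + 0.9465 = 9.128 m

H_L ≈ 9.13 m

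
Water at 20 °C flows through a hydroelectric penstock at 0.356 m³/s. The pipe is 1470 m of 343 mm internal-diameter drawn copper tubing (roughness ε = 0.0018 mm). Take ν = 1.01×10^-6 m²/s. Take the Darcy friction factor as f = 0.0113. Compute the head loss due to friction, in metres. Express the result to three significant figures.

V = 4Q/(πD²) = 4·0.356/(π·0.343²) = 3.853 m/s
h_f = f(L/D)V²/(2g) = 0.01130·(1470/0.343)·3.853²/(2·9.81) = 36.64 m

h_f ≈ 36.6 m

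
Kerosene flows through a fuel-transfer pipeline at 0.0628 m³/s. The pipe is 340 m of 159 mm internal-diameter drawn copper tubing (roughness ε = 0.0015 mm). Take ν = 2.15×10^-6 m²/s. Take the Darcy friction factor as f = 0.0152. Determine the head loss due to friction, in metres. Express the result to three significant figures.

h_f ≈ 16.6 m

V = 4Q/(πD²) = 4·0.0628/(π·0.159²) = 3.163 m/s
h_f = f(L/D)V²/(2g) = 0.01520·(340/0.159)·3.163²/(2·9.81) = 16.57 m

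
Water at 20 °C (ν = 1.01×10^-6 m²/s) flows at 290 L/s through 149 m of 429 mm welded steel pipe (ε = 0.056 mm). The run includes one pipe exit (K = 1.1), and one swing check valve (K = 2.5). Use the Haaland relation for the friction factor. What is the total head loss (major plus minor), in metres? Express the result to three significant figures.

V = 4Q/(πD²) = 2.006 m/s; V²/2g = 0.2052 m
Re = 8.52×10^5, ε/D = 1.31×10^-4 → f = 0.01392 (Haaland)
Major: h_f = f(L/D)·V²/2g = 0.01392·347.3·0.2052 = 0.9916 m
Minor: ΣK = 3.60; h_m = ΣK·V²/2g = 0.7386 m
Total H_L = 0.9916 + 0.7386 = 1.730 m

H_L ≈ 1.73 m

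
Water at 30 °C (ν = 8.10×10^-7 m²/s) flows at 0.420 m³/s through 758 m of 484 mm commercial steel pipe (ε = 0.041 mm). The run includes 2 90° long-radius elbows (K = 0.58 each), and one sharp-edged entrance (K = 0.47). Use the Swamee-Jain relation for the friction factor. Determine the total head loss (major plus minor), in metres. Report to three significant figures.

H_L ≈ 5.81 m

V = 4Q/(πD²) = 2.283 m/s; V²/2g = 0.2656 m
Re = 1.36×10^6, ε/D = 8.47×10^-5 → f = 0.01294 (Swamee-Jain)
Major: h_f = f(L/D)·V²/2g = 0.01294·1566·0.2656 = 5.381 m
Minor: ΣK = 1.63; h_m = ΣK·V²/2g = 0.4329 m
Total H_L = 5.381 + 0.4329 = 5.814 m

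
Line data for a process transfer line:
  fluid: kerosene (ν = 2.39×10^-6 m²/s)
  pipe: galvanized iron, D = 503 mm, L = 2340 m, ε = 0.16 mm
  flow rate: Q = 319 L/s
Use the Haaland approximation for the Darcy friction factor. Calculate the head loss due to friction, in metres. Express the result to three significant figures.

h_f ≈ 10.2 m

V = 4Q/(πD²) = 4·0.319/(π·0.503²) = 1.605 m/s
Re = VD/ν = 1.605·0.503/2.39×10^-6 = 3.38×10^5 → turbulent
ε/D = 0.16/503 = 3.18×10^-4
Haaland: f = 0.01676
h_f = f(L/D)V²/(2g) = 0.01676·(2340/0.503)·1.605²/(2·9.81) = 10.24 m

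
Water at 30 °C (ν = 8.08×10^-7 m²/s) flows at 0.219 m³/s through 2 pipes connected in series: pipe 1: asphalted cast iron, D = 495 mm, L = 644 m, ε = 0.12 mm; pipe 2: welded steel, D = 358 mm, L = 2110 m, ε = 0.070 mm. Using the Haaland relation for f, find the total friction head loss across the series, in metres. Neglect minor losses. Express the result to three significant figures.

H ≈ 22.0 m

Pipe 1: V = 1.138 m/s, Re = 6.97×10^5, ε/D = 2.42×10^-4, f = 0.01533, h_1 = f(L/D)V²/2g = 1.317 m
Pipe 2: V = 2.176 m/s, Re = 9.64×10^5, ε/D = 1.96×10^-4, f = 0.01458, h_2 = f(L/D)V²/2g = 20.73 m
Series → Q common, losses add: H = Σh = 22.05 m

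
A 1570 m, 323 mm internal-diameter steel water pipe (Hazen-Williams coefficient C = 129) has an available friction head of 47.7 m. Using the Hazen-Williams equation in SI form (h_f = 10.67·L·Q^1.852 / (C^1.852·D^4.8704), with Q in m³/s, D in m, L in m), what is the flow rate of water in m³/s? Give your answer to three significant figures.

Rearranging: Q = [h_f·C^1.852·D^4.8704 / (10.67·L)]^(1/1.852)
Q = [47.7·129^1.852·0.323^4.8704 / (10.67·1570)]^0.540 = 0.2789 m³/s

Q ≈ 0.279 m³/s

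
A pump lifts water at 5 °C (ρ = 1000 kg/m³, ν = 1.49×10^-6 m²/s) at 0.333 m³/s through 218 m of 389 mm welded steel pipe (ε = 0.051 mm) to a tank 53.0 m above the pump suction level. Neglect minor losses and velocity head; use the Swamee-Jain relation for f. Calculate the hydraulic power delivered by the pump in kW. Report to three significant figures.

V = 4Q/(πD²) = 2.802 m/s; Re = 7.32×10^5; ε/D = 1.31×10^-4; f = 0.01429
h_f = f(L/D)V²/2g = 3.205 m
Total head H = z + h_f = 53.0 + 3.205 = 56.20 m
P_hyd = ρgQH = 1000·9.81·0.333·56.20 = 183.6 kW

P_hyd ≈ 184 kW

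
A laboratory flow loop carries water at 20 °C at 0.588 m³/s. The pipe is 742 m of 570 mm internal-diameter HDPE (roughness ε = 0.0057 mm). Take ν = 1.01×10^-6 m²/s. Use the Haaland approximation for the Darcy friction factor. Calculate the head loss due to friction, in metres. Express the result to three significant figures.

h_f ≈ 3.98 m

V = 4Q/(πD²) = 4·0.588/(π·0.570²) = 2.304 m/s
Re = VD/ν = 2.304·0.570/1.01×10^-6 = 1.30×10^6 → turbulent
ε/D = 0.0057/570 = 1.00×10^-5
Haaland: f = 0.01131
h_f = f(L/D)V²/(2g) = 0.01131·(742/0.570)·2.304²/(2·9.81) = 3.984 m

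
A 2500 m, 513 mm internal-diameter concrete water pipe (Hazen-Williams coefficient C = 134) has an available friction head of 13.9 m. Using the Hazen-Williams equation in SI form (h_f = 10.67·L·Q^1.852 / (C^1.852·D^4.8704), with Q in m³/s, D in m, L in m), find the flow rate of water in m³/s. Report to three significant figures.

Q ≈ 0.391 m³/s

Rearranging: Q = [h_f·C^1.852·D^4.8704 / (10.67·L)]^(1/1.852)
Q = [13.9·134^1.852·0.513^4.8704 / (10.67·2500)]^0.540 = 0.3909 m³/s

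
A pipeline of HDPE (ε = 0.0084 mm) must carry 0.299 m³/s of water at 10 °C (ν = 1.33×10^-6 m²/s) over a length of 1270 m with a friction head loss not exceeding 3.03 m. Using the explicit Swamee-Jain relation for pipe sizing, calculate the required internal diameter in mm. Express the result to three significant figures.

D ≈ 534 mm

Swamee-Jain (Type III): D = 0.66·[ε^1.25·(LQ²/(gh_f))^4.75 + ν·Q^9.4·(L/(gh_f))^5.2]^0.04
LQ²/(gh_f) = 3.820; L/(gh_f) = 42.73
Term 1 = ε^1.25·(…)^4.75 = 2.63×10^-4; Term 2 = ν·Q^9.4·(…)^5.2 = 0.00473
D = 0.66·(2.63×10^-4 + 0.00473)^0.04 = 0.5339 m = 534 mm
Check: V = 1.34 m/s, Re = 5.36×10^5, f = 0.01319, h_f = 2.85 m ≈ 3.03 m ✓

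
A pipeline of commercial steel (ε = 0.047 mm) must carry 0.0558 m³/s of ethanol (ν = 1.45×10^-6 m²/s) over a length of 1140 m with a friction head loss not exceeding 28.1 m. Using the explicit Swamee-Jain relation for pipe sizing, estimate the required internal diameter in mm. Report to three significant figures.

D ≈ 180 mm

Swamee-Jain (Type III): D = 0.66·[ε^1.25·(LQ²/(gh_f))^4.75 + ν·Q^9.4·(L/(gh_f))^5.2]^0.04
LQ²/(gh_f) = 0.01288; L/(gh_f) = 4.136
Term 1 = ε^1.25·(…)^4.75 = 4.09×10^-15; Term 2 = ν·Q^9.4·(…)^5.2 = 3.85×10^-15
D = 0.66·(4.09×10^-15 + 3.85×10^-15)^0.04 = 0.1801 m = 180 mm
Check: V = 2.19 m/s, Re = 2.72×10^5, f = 0.01695, h_f = 26.2 m ≈ 28.1 m ✓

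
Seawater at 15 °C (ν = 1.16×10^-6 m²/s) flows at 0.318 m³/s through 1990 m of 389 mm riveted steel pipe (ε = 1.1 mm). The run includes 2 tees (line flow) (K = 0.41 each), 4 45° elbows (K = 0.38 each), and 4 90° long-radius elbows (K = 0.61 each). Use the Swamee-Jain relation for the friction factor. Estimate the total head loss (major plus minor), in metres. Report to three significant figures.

H_L ≈ 50.2 m

V = 4Q/(πD²) = 2.676 m/s; V²/2g = 0.3649 m
Re = 8.97×10^5, ε/D = 0.00283 → f = 0.02597 (Swamee-Jain)
Major: h_f = f(L/D)·V²/2g = 0.02597·5116·0.3649 = 48.48 m
Minor: ΣK = 4.78; h_m = ΣK·V²/2g = 1.744 m
Total H_L = 48.48 + 1.744 = 50.22 m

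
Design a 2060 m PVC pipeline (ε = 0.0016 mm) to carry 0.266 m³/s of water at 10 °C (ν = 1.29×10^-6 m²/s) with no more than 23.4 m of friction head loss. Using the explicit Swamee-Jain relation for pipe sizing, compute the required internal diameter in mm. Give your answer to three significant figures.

D ≈ 368 mm

Swamee-Jain (Type III): D = 0.66·[ε^1.25·(LQ²/(gh_f))^4.75 + ν·Q^9.4·(L/(gh_f))^5.2]^0.04
LQ²/(gh_f) = 0.6350; L/(gh_f) = 8.974
Term 1 = ε^1.25·(…)^4.75 = 6.58×10^-9; Term 2 = ν·Q^9.4·(…)^5.2 = 4.57×10^-7
D = 0.66·(6.58×10^-9 + 4.57×10^-7)^0.04 = 0.3683 m = 368 mm
Check: V = 2.50 m/s, Re = 7.13×10^5, f = 0.01239, h_f = 22.0 m ≈ 23.4 m ✓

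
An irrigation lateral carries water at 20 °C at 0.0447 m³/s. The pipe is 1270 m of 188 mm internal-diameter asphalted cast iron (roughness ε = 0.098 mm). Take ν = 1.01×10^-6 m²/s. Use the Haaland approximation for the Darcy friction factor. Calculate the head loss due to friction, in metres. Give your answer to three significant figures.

V = 4Q/(πD²) = 4·0.0447/(π·0.188²) = 1.610 m/s
Re = VD/ν = 1.610·0.188/1.01×10^-6 = 3.00×10^5 → turbulent
ε/D = 0.098/188 = 5.21×10^-4
Haaland: f = 0.01820
h_f = f(L/D)V²/(2g) = 0.01820·(1270/0.188)·1.610²/(2·9.81) = 16.25 m

h_f ≈ 16.2 m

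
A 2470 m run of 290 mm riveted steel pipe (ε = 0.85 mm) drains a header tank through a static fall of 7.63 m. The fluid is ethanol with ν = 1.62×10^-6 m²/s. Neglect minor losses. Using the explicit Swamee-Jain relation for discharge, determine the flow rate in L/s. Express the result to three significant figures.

Swamee-Jain (Type II): Q = -0.965·√(gD⁵h_f/L)·ln[ε/(3.7D) + √(3.17ν²L/(gD³h_f))]
√(gD⁵h_f/L) = √(9.81·0.290⁵·7.63/2470) = 0.007884
ε/(3.7D) = 7.92×10^-4; √(3.17ν²L/(gD³h_f)) = 1.06×10^-4
Q = -0.965·0.007884·ln(8.983×10^-4) = 0.05337 m³/s
Check: V = 0.808 m/s, Re = 1.45×10^5, f = 0.02714, h_f = 7.69 m ≈ 7.63 m ✓

Q ≈ 53.4 L/s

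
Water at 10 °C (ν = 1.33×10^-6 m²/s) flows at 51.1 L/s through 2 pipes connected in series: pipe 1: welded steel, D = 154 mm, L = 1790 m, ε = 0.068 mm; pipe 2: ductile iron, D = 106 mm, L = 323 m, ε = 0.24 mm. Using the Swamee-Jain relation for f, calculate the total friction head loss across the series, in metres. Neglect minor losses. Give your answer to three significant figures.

Pipe 1: V = 2.743 m/s, Re = 3.18×10^5, ε/D = 4.42×10^-4, f = 0.01791, h_1 = f(L/D)V²/2g = 79.84 m
Pipe 2: V = 5.791 m/s, Re = 4.62×10^5, ε/D = 0.00226, f = 0.02469, h_2 = f(L/D)V²/2g = 128.6 m
Series → Q common, losses add: H = Σh = 208.4 m

H ≈ 208 m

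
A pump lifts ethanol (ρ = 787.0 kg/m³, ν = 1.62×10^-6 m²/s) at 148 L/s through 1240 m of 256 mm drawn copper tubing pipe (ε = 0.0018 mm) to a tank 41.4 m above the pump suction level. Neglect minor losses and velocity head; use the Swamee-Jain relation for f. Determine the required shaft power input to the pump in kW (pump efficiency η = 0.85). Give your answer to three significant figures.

P_shaft ≈ 92.5 kW

V = 4Q/(πD²) = 2.875 m/s; Re = 4.54×10^5; ε/D = 7.03×10^-6; f = 0.01342
h_f = f(L/D)V²/2g = 27.40 m
Total head H = z + h_f = 41.4 + 27.40 = 68.80 m
P_hyd = ρgQH = 787.0·9.81·0.148·68.80 = 78.61 kW
P_shaft = P_hyd/η = 78.61/0.85 = 92.49 kW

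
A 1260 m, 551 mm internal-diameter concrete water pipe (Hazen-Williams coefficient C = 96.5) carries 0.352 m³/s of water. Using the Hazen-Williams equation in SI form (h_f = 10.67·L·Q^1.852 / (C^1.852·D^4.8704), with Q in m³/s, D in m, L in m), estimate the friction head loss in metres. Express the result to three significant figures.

h_f ≈ 7.48 m

h_f = 10.67·1260·0.352^1.852 / (96.5^1.852·0.551^4.8704) = 7.483 m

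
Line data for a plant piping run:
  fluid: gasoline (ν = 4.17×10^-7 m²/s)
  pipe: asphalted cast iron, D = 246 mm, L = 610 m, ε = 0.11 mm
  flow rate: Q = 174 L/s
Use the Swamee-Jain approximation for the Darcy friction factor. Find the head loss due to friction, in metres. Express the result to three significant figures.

h_f ≈ 28.2 m

V = 4Q/(πD²) = 4·0.174/(π·0.246²) = 3.661 m/s
Re = VD/ν = 3.661·0.246/4.17×10^-7 = 2.16×10^6 → turbulent
ε/D = 0.11/246 = 4.47×10^-4
Swamee-Jain: f = 0.01662
h_f = f(L/D)V²/(2g) = 0.01662·(610/0.246)·3.661²/(2·9.81) = 28.15 m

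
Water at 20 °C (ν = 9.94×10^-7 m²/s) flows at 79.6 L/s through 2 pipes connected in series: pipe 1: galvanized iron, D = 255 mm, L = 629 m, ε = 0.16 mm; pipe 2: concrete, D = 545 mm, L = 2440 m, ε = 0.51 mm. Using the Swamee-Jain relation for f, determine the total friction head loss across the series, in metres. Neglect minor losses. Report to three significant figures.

Pipe 1: V = 1.559 m/s, Re = 4.00×10^5, ε/D = 6.27×10^-4, f = 0.01872, h_1 = f(L/D)V²/2g = 5.718 m
Pipe 2: V = 0.3412 m/s, Re = 1.87×10^5, ε/D = 9.36×10^-4, f = 0.02102, h_2 = f(L/D)V²/2g = 0.5586 m
Series → Q common, losses add: H = Σh = 6.277 m

H ≈ 6.28 m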